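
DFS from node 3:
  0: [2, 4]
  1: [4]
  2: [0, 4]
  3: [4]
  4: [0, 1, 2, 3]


Visit 3, push [4]
Visit 4, push [2, 1, 0]
Visit 0, push [2]
Visit 2, push []
Visit 1, push []

DFS order: [3, 4, 0, 2, 1]


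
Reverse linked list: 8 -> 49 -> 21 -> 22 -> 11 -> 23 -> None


Step 1: curr=8, set curr.next=prev(None) | reversed so far: 8
Step 2: curr=49, set curr.next=prev(8) | reversed so far: 49 -> 8
Step 3: curr=21, set curr.next=prev(49) | reversed so far: 21 -> 49 -> 8
Step 4: curr=22, set curr.next=prev(21) | reversed so far: 22 -> 21 -> 49 -> 8
Step 5: curr=11, set curr.next=prev(22) | reversed so far: 11 -> 22 -> 21 -> 49 -> 8
Step 6: curr=23, set curr.next=prev(11) | reversed so far: 23 -> 11 -> 22 -> 21 -> 49 -> 8

23 -> 11 -> 22 -> 21 -> 49 -> 8 -> None


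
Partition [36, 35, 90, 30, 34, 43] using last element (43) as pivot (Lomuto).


Pivot: 43
  36 <= 43: advance i (no swap)
  35 <= 43: advance i (no swap)
  30 <= 43: swap -> [36, 35, 30, 90, 34, 43]
  34 <= 43: swap -> [36, 35, 30, 34, 90, 43]
Place pivot at 4: [36, 35, 30, 34, 43, 90]

Partitioned: [36, 35, 30, 34, 43, 90]


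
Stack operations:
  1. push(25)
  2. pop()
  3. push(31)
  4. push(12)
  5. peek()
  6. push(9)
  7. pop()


push(25) -> [25]
pop()->25, []
push(31) -> [31]
push(12) -> [31, 12]
peek()->12
push(9) -> [31, 12, 9]
pop()->9, [31, 12]

Final stack: [31, 12]


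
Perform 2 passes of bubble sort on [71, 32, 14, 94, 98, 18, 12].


Initial: [71, 32, 14, 94, 98, 18, 12]
Pass 1: [32, 14, 71, 94, 18, 12, 98] (4 swaps)
Pass 2: [14, 32, 71, 18, 12, 94, 98] (3 swaps)

After 2 passes: [14, 32, 71, 18, 12, 94, 98]


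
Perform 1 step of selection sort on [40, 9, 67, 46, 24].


Initial: [40, 9, 67, 46, 24]
Step 1: min=9 at 1
  Swap: [9, 40, 67, 46, 24]

After 1 step: [9, 40, 67, 46, 24]


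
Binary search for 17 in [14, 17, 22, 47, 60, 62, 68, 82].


Step 1: lo=0, hi=7, mid=3, val=47
Step 2: lo=0, hi=2, mid=1, val=17

Found at index 1


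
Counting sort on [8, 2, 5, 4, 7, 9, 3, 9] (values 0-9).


Input: [8, 2, 5, 4, 7, 9, 3, 9]
Counts: [0, 0, 1, 1, 1, 1, 0, 1, 1, 2]

Sorted: [2, 3, 4, 5, 7, 8, 9, 9]


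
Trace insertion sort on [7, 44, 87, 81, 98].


Initial: [7, 44, 87, 81, 98]
Insert 44: [7, 44, 87, 81, 98]
Insert 87: [7, 44, 87, 81, 98]
Insert 81: [7, 44, 81, 87, 98]
Insert 98: [7, 44, 81, 87, 98]

Sorted: [7, 44, 81, 87, 98]


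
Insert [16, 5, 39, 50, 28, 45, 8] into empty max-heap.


Insert 16: [16]
Insert 5: [16, 5]
Insert 39: [39, 5, 16]
Insert 50: [50, 39, 16, 5]
Insert 28: [50, 39, 16, 5, 28]
Insert 45: [50, 39, 45, 5, 28, 16]
Insert 8: [50, 39, 45, 5, 28, 16, 8]

Final heap: [50, 39, 45, 5, 28, 16, 8]


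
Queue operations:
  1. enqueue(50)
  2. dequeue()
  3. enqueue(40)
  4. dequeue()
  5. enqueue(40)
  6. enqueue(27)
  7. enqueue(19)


enqueue(50) -> [50]
dequeue()->50, []
enqueue(40) -> [40]
dequeue()->40, []
enqueue(40) -> [40]
enqueue(27) -> [40, 27]
enqueue(19) -> [40, 27, 19]

Final queue: [40, 27, 19]


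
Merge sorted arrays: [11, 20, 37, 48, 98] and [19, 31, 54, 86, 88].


Take 11 from A
Take 19 from B
Take 20 from A
Take 31 from B
Take 37 from A
Take 48 from A
Take 54 from B
Take 86 from B
Take 88 from B

Merged: [11, 19, 20, 31, 37, 48, 54, 86, 88, 98]


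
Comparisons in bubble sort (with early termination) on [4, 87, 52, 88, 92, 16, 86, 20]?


Algorithm: bubble sort (with early termination)
Input: [4, 87, 52, 88, 92, 16, 86, 20]
Sorted: [4, 16, 20, 52, 86, 87, 88, 92]

27


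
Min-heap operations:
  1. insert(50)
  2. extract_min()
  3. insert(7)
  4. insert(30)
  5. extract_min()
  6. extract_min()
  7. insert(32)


insert(50) -> [50]
extract_min()->50, []
insert(7) -> [7]
insert(30) -> [7, 30]
extract_min()->7, [30]
extract_min()->30, []
insert(32) -> [32]

Final heap: [32]


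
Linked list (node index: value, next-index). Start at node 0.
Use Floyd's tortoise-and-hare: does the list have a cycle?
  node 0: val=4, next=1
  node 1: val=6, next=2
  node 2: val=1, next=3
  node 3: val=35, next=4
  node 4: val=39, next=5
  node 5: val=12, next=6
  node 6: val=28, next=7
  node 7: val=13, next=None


Floyd's tortoise (slow, +1) and hare (fast, +2):
  init: slow=0, fast=0
  step 1: slow=1, fast=2
  step 2: slow=2, fast=4
  step 3: slow=3, fast=6
  step 4: fast 6->7->None, no cycle

Cycle: no


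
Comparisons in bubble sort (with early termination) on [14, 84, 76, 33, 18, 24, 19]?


Algorithm: bubble sort (with early termination)
Input: [14, 84, 76, 33, 18, 24, 19]
Sorted: [14, 18, 19, 24, 33, 76, 84]

20


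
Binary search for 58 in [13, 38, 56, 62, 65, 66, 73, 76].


Step 1: lo=0, hi=7, mid=3, val=62
Step 2: lo=0, hi=2, mid=1, val=38
Step 3: lo=2, hi=2, mid=2, val=56

Not found


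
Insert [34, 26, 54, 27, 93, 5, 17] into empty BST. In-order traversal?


Insert 34: root
Insert 26: L from 34
Insert 54: R from 34
Insert 27: L from 34 -> R from 26
Insert 93: R from 34 -> R from 54
Insert 5: L from 34 -> L from 26
Insert 17: L from 34 -> L from 26 -> R from 5

In-order: [5, 17, 26, 27, 34, 54, 93]


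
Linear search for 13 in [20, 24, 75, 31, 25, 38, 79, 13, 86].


i=0: 20!=13
i=1: 24!=13
i=2: 75!=13
i=3: 31!=13
i=4: 25!=13
i=5: 38!=13
i=6: 79!=13
i=7: 13==13 found!

Found at 7, 8 comps


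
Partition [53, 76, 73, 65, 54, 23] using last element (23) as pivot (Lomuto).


Pivot: 23
Place pivot at 0: [23, 76, 73, 65, 54, 53]

Partitioned: [23, 76, 73, 65, 54, 53]


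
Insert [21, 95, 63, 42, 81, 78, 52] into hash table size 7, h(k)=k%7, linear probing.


Insert 21: h=0 -> slot 0
Insert 95: h=4 -> slot 4
Insert 63: h=0, 1 probes -> slot 1
Insert 42: h=0, 2 probes -> slot 2
Insert 81: h=4, 1 probes -> slot 5
Insert 78: h=1, 2 probes -> slot 3
Insert 52: h=3, 3 probes -> slot 6

Table: [21, 63, 42, 78, 95, 81, 52]


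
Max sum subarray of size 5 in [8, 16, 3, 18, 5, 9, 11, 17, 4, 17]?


[0:5]: 50
[1:6]: 51
[2:7]: 46
[3:8]: 60
[4:9]: 46
[5:10]: 58

Max: 60 at [3:8]


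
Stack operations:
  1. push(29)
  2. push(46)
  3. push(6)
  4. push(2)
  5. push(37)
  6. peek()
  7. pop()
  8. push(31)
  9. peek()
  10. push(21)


push(29) -> [29]
push(46) -> [29, 46]
push(6) -> [29, 46, 6]
push(2) -> [29, 46, 6, 2]
push(37) -> [29, 46, 6, 2, 37]
peek()->37
pop()->37, [29, 46, 6, 2]
push(31) -> [29, 46, 6, 2, 31]
peek()->31
push(21) -> [29, 46, 6, 2, 31, 21]

Final stack: [29, 46, 6, 2, 31, 21]


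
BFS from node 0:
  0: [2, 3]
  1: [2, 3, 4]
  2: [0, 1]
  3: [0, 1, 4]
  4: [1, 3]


Visit 0, enqueue [2, 3]
Visit 2, enqueue [1]
Visit 3, enqueue [4]
Visit 1, enqueue []
Visit 4, enqueue []

BFS order: [0, 2, 3, 1, 4]


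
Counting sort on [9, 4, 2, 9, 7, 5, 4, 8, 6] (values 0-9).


Input: [9, 4, 2, 9, 7, 5, 4, 8, 6]
Counts: [0, 0, 1, 0, 2, 1, 1, 1, 1, 2]

Sorted: [2, 4, 4, 5, 6, 7, 8, 9, 9]


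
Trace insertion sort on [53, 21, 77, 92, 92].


Initial: [53, 21, 77, 92, 92]
Insert 21: [21, 53, 77, 92, 92]
Insert 77: [21, 53, 77, 92, 92]
Insert 92: [21, 53, 77, 92, 92]
Insert 92: [21, 53, 77, 92, 92]

Sorted: [21, 53, 77, 92, 92]


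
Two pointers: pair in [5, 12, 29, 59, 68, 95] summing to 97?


lo=0(5)+hi=5(95)=100
lo=0(5)+hi=4(68)=73
lo=1(12)+hi=4(68)=80
lo=2(29)+hi=4(68)=97

Yes: 29+68=97


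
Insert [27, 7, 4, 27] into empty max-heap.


Insert 27: [27]
Insert 7: [27, 7]
Insert 4: [27, 7, 4]
Insert 27: [27, 27, 4, 7]

Final heap: [27, 27, 4, 7]


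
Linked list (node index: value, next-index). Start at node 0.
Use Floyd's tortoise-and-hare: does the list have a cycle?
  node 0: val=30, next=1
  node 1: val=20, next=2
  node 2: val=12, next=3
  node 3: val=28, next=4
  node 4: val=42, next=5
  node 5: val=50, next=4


Floyd's tortoise (slow, +1) and hare (fast, +2):
  init: slow=0, fast=0
  step 1: slow=1, fast=2
  step 2: slow=2, fast=4
  step 3: slow=3, fast=4
  step 4: slow=4, fast=4
  slow == fast at node 4: cycle detected

Cycle: yes


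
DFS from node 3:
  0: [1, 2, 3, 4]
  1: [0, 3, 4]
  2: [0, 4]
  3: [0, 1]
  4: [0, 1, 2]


Visit 3, push [1, 0]
Visit 0, push [4, 2, 1]
Visit 1, push [4]
Visit 4, push [2]
Visit 2, push []

DFS order: [3, 0, 1, 4, 2]


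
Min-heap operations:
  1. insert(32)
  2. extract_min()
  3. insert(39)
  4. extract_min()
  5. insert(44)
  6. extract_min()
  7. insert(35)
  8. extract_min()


insert(32) -> [32]
extract_min()->32, []
insert(39) -> [39]
extract_min()->39, []
insert(44) -> [44]
extract_min()->44, []
insert(35) -> [35]
extract_min()->35, []

Final heap: []


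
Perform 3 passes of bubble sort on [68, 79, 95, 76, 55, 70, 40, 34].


Initial: [68, 79, 95, 76, 55, 70, 40, 34]
Pass 1: [68, 79, 76, 55, 70, 40, 34, 95] (5 swaps)
Pass 2: [68, 76, 55, 70, 40, 34, 79, 95] (5 swaps)
Pass 3: [68, 55, 70, 40, 34, 76, 79, 95] (4 swaps)

After 3 passes: [68, 55, 70, 40, 34, 76, 79, 95]


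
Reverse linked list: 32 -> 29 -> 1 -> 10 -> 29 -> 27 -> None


Step 1: curr=32, set curr.next=prev(None) | reversed so far: 32
Step 2: curr=29, set curr.next=prev(32) | reversed so far: 29 -> 32
Step 3: curr=1, set curr.next=prev(29) | reversed so far: 1 -> 29 -> 32
Step 4: curr=10, set curr.next=prev(1) | reversed so far: 10 -> 1 -> 29 -> 32
Step 5: curr=29, set curr.next=prev(10) | reversed so far: 29 -> 10 -> 1 -> 29 -> 32
Step 6: curr=27, set curr.next=prev(29) | reversed so far: 27 -> 29 -> 10 -> 1 -> 29 -> 32

27 -> 29 -> 10 -> 1 -> 29 -> 32 -> None


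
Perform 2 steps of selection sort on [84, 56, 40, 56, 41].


Initial: [84, 56, 40, 56, 41]
Step 1: min=40 at 2
  Swap: [40, 56, 84, 56, 41]
Step 2: min=41 at 4
  Swap: [40, 41, 84, 56, 56]

After 2 steps: [40, 41, 84, 56, 56]


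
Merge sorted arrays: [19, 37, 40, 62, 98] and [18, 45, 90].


Take 18 from B
Take 19 from A
Take 37 from A
Take 40 from A
Take 45 from B
Take 62 from A
Take 90 from B

Merged: [18, 19, 37, 40, 45, 62, 90, 98]


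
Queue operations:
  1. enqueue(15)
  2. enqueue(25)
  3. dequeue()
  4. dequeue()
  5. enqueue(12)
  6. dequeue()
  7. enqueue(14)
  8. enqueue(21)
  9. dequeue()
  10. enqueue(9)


enqueue(15) -> [15]
enqueue(25) -> [15, 25]
dequeue()->15, [25]
dequeue()->25, []
enqueue(12) -> [12]
dequeue()->12, []
enqueue(14) -> [14]
enqueue(21) -> [14, 21]
dequeue()->14, [21]
enqueue(9) -> [21, 9]

Final queue: [21, 9]


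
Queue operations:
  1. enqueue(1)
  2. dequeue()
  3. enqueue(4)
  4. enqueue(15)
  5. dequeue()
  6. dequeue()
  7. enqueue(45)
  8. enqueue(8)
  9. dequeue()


enqueue(1) -> [1]
dequeue()->1, []
enqueue(4) -> [4]
enqueue(15) -> [4, 15]
dequeue()->4, [15]
dequeue()->15, []
enqueue(45) -> [45]
enqueue(8) -> [45, 8]
dequeue()->45, [8]

Final queue: [8]


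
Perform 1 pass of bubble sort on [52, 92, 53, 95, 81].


Initial: [52, 92, 53, 95, 81]
Pass 1: [52, 53, 92, 81, 95] (2 swaps)

After 1 pass: [52, 53, 92, 81, 95]


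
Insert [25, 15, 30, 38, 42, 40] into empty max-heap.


Insert 25: [25]
Insert 15: [25, 15]
Insert 30: [30, 15, 25]
Insert 38: [38, 30, 25, 15]
Insert 42: [42, 38, 25, 15, 30]
Insert 40: [42, 38, 40, 15, 30, 25]

Final heap: [42, 38, 40, 15, 30, 25]


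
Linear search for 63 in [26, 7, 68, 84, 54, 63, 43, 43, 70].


i=0: 26!=63
i=1: 7!=63
i=2: 68!=63
i=3: 84!=63
i=4: 54!=63
i=5: 63==63 found!

Found at 5, 6 comps


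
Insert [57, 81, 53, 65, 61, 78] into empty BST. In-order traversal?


Insert 57: root
Insert 81: R from 57
Insert 53: L from 57
Insert 65: R from 57 -> L from 81
Insert 61: R from 57 -> L from 81 -> L from 65
Insert 78: R from 57 -> L from 81 -> R from 65

In-order: [53, 57, 61, 65, 78, 81]


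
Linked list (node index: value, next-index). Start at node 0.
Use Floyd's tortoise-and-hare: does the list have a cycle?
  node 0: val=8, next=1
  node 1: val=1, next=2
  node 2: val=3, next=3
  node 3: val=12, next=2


Floyd's tortoise (slow, +1) and hare (fast, +2):
  init: slow=0, fast=0
  step 1: slow=1, fast=2
  step 2: slow=2, fast=2
  slow == fast at node 2: cycle detected

Cycle: yes


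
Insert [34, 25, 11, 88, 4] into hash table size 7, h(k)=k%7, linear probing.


Insert 34: h=6 -> slot 6
Insert 25: h=4 -> slot 4
Insert 11: h=4, 1 probes -> slot 5
Insert 88: h=4, 3 probes -> slot 0
Insert 4: h=4, 4 probes -> slot 1

Table: [88, 4, None, None, 25, 11, 34]


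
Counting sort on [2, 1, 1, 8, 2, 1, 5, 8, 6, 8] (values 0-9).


Input: [2, 1, 1, 8, 2, 1, 5, 8, 6, 8]
Counts: [0, 3, 2, 0, 0, 1, 1, 0, 3, 0]

Sorted: [1, 1, 1, 2, 2, 5, 6, 8, 8, 8]


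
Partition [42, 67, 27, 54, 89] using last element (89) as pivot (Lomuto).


Pivot: 89
  42 <= 89: advance i (no swap)
  67 <= 89: advance i (no swap)
  27 <= 89: advance i (no swap)
  54 <= 89: advance i (no swap)
Place pivot at 4: [42, 67, 27, 54, 89]

Partitioned: [42, 67, 27, 54, 89]


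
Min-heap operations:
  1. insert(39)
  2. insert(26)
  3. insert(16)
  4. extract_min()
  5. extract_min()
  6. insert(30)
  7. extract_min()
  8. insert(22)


insert(39) -> [39]
insert(26) -> [26, 39]
insert(16) -> [16, 39, 26]
extract_min()->16, [26, 39]
extract_min()->26, [39]
insert(30) -> [30, 39]
extract_min()->30, [39]
insert(22) -> [22, 39]

Final heap: [22, 39]


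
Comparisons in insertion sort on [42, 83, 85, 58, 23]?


Algorithm: insertion sort
Input: [42, 83, 85, 58, 23]
Sorted: [23, 42, 58, 83, 85]

9


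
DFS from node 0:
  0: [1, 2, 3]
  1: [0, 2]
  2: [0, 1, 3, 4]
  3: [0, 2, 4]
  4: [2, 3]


Visit 0, push [3, 2, 1]
Visit 1, push [2]
Visit 2, push [4, 3]
Visit 3, push [4]
Visit 4, push []

DFS order: [0, 1, 2, 3, 4]


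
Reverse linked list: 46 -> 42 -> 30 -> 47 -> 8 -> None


Step 1: curr=46, set curr.next=prev(None) | reversed so far: 46
Step 2: curr=42, set curr.next=prev(46) | reversed so far: 42 -> 46
Step 3: curr=30, set curr.next=prev(42) | reversed so far: 30 -> 42 -> 46
Step 4: curr=47, set curr.next=prev(30) | reversed so far: 47 -> 30 -> 42 -> 46
Step 5: curr=8, set curr.next=prev(47) | reversed so far: 8 -> 47 -> 30 -> 42 -> 46

8 -> 47 -> 30 -> 42 -> 46 -> None


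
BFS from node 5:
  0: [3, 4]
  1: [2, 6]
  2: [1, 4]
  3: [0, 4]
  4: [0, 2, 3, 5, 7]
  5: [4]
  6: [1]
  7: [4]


Visit 5, enqueue [4]
Visit 4, enqueue [0, 2, 3, 7]
Visit 0, enqueue []
Visit 2, enqueue [1]
Visit 3, enqueue []
Visit 7, enqueue []
Visit 1, enqueue [6]
Visit 6, enqueue []

BFS order: [5, 4, 0, 2, 3, 7, 1, 6]


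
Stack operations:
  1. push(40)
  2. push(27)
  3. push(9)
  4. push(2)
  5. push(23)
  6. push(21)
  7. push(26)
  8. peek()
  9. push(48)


push(40) -> [40]
push(27) -> [40, 27]
push(9) -> [40, 27, 9]
push(2) -> [40, 27, 9, 2]
push(23) -> [40, 27, 9, 2, 23]
push(21) -> [40, 27, 9, 2, 23, 21]
push(26) -> [40, 27, 9, 2, 23, 21, 26]
peek()->26
push(48) -> [40, 27, 9, 2, 23, 21, 26, 48]

Final stack: [40, 27, 9, 2, 23, 21, 26, 48]


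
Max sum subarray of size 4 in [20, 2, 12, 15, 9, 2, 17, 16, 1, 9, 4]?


[0:4]: 49
[1:5]: 38
[2:6]: 38
[3:7]: 43
[4:8]: 44
[5:9]: 36
[6:10]: 43
[7:11]: 30

Max: 49 at [0:4]


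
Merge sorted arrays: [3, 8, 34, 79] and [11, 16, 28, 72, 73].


Take 3 from A
Take 8 from A
Take 11 from B
Take 16 from B
Take 28 from B
Take 34 from A
Take 72 from B
Take 73 from B

Merged: [3, 8, 11, 16, 28, 34, 72, 73, 79]


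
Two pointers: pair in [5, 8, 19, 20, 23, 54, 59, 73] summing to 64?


lo=0(5)+hi=7(73)=78
lo=0(5)+hi=6(59)=64

Yes: 5+59=64


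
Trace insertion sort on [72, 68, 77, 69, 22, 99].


Initial: [72, 68, 77, 69, 22, 99]
Insert 68: [68, 72, 77, 69, 22, 99]
Insert 77: [68, 72, 77, 69, 22, 99]
Insert 69: [68, 69, 72, 77, 22, 99]
Insert 22: [22, 68, 69, 72, 77, 99]
Insert 99: [22, 68, 69, 72, 77, 99]

Sorted: [22, 68, 69, 72, 77, 99]


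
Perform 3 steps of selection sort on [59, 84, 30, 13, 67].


Initial: [59, 84, 30, 13, 67]
Step 1: min=13 at 3
  Swap: [13, 84, 30, 59, 67]
Step 2: min=30 at 2
  Swap: [13, 30, 84, 59, 67]
Step 3: min=59 at 3
  Swap: [13, 30, 59, 84, 67]

After 3 steps: [13, 30, 59, 84, 67]


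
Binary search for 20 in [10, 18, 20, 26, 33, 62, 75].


Step 1: lo=0, hi=6, mid=3, val=26
Step 2: lo=0, hi=2, mid=1, val=18
Step 3: lo=2, hi=2, mid=2, val=20

Found at index 2


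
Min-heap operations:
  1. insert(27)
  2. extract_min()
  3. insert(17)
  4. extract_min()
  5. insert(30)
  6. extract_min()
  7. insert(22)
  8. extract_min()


insert(27) -> [27]
extract_min()->27, []
insert(17) -> [17]
extract_min()->17, []
insert(30) -> [30]
extract_min()->30, []
insert(22) -> [22]
extract_min()->22, []

Final heap: []


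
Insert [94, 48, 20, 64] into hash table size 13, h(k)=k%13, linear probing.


Insert 94: h=3 -> slot 3
Insert 48: h=9 -> slot 9
Insert 20: h=7 -> slot 7
Insert 64: h=12 -> slot 12

Table: [None, None, None, 94, None, None, None, 20, None, 48, None, None, 64]


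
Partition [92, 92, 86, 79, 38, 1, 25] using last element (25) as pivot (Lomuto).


Pivot: 25
  1 <= 25: swap -> [1, 92, 86, 79, 38, 92, 25]
Place pivot at 1: [1, 25, 86, 79, 38, 92, 92]

Partitioned: [1, 25, 86, 79, 38, 92, 92]


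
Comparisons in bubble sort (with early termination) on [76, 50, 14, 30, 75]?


Algorithm: bubble sort (with early termination)
Input: [76, 50, 14, 30, 75]
Sorted: [14, 30, 50, 75, 76]

9


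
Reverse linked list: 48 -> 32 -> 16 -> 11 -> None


Step 1: curr=48, set curr.next=prev(None) | reversed so far: 48
Step 2: curr=32, set curr.next=prev(48) | reversed so far: 32 -> 48
Step 3: curr=16, set curr.next=prev(32) | reversed so far: 16 -> 32 -> 48
Step 4: curr=11, set curr.next=prev(16) | reversed so far: 11 -> 16 -> 32 -> 48

11 -> 16 -> 32 -> 48 -> None


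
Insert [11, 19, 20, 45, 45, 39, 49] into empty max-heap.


Insert 11: [11]
Insert 19: [19, 11]
Insert 20: [20, 11, 19]
Insert 45: [45, 20, 19, 11]
Insert 45: [45, 45, 19, 11, 20]
Insert 39: [45, 45, 39, 11, 20, 19]
Insert 49: [49, 45, 45, 11, 20, 19, 39]

Final heap: [49, 45, 45, 11, 20, 19, 39]


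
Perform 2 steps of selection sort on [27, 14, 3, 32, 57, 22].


Initial: [27, 14, 3, 32, 57, 22]
Step 1: min=3 at 2
  Swap: [3, 14, 27, 32, 57, 22]
Step 2: min=14 at 1
  Swap: [3, 14, 27, 32, 57, 22]

After 2 steps: [3, 14, 27, 32, 57, 22]


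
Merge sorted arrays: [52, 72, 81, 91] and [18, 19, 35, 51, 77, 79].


Take 18 from B
Take 19 from B
Take 35 from B
Take 51 from B
Take 52 from A
Take 72 from A
Take 77 from B
Take 79 from B

Merged: [18, 19, 35, 51, 52, 72, 77, 79, 81, 91]


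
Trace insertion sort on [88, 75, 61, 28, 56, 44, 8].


Initial: [88, 75, 61, 28, 56, 44, 8]
Insert 75: [75, 88, 61, 28, 56, 44, 8]
Insert 61: [61, 75, 88, 28, 56, 44, 8]
Insert 28: [28, 61, 75, 88, 56, 44, 8]
Insert 56: [28, 56, 61, 75, 88, 44, 8]
Insert 44: [28, 44, 56, 61, 75, 88, 8]
Insert 8: [8, 28, 44, 56, 61, 75, 88]

Sorted: [8, 28, 44, 56, 61, 75, 88]


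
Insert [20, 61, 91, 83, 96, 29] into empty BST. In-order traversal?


Insert 20: root
Insert 61: R from 20
Insert 91: R from 20 -> R from 61
Insert 83: R from 20 -> R from 61 -> L from 91
Insert 96: R from 20 -> R from 61 -> R from 91
Insert 29: R from 20 -> L from 61

In-order: [20, 29, 61, 83, 91, 96]


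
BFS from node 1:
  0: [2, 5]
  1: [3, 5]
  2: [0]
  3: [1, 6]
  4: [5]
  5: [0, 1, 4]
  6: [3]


Visit 1, enqueue [3, 5]
Visit 3, enqueue [6]
Visit 5, enqueue [0, 4]
Visit 6, enqueue []
Visit 0, enqueue [2]
Visit 4, enqueue []
Visit 2, enqueue []

BFS order: [1, 3, 5, 6, 0, 4, 2]


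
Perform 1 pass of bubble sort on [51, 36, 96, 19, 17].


Initial: [51, 36, 96, 19, 17]
Pass 1: [36, 51, 19, 17, 96] (3 swaps)

After 1 pass: [36, 51, 19, 17, 96]


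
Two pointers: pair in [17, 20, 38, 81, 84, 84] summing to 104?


lo=0(17)+hi=5(84)=101
lo=1(20)+hi=5(84)=104

Yes: 20+84=104


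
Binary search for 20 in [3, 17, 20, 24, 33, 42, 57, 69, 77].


Step 1: lo=0, hi=8, mid=4, val=33
Step 2: lo=0, hi=3, mid=1, val=17
Step 3: lo=2, hi=3, mid=2, val=20

Found at index 2


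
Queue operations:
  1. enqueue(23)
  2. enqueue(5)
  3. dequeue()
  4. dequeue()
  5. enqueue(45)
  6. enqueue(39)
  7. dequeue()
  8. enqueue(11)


enqueue(23) -> [23]
enqueue(5) -> [23, 5]
dequeue()->23, [5]
dequeue()->5, []
enqueue(45) -> [45]
enqueue(39) -> [45, 39]
dequeue()->45, [39]
enqueue(11) -> [39, 11]

Final queue: [39, 11]


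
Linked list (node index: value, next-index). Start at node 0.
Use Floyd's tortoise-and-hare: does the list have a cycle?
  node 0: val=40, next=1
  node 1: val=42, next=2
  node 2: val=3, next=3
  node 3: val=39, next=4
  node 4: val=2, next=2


Floyd's tortoise (slow, +1) and hare (fast, +2):
  init: slow=0, fast=0
  step 1: slow=1, fast=2
  step 2: slow=2, fast=4
  step 3: slow=3, fast=3
  slow == fast at node 3: cycle detected

Cycle: yes


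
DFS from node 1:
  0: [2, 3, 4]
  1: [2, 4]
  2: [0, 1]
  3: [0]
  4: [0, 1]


Visit 1, push [4, 2]
Visit 2, push [0]
Visit 0, push [4, 3]
Visit 3, push []
Visit 4, push []

DFS order: [1, 2, 0, 3, 4]


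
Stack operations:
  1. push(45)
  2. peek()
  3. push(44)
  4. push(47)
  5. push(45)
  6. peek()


push(45) -> [45]
peek()->45
push(44) -> [45, 44]
push(47) -> [45, 44, 47]
push(45) -> [45, 44, 47, 45]
peek()->45

Final stack: [45, 44, 47, 45]


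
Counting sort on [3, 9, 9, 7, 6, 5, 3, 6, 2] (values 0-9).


Input: [3, 9, 9, 7, 6, 5, 3, 6, 2]
Counts: [0, 0, 1, 2, 0, 1, 2, 1, 0, 2]

Sorted: [2, 3, 3, 5, 6, 6, 7, 9, 9]


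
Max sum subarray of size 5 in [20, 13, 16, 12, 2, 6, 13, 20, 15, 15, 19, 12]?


[0:5]: 63
[1:6]: 49
[2:7]: 49
[3:8]: 53
[4:9]: 56
[5:10]: 69
[6:11]: 82
[7:12]: 81

Max: 82 at [6:11]


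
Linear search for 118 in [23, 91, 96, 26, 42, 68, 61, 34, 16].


i=0: 23!=118
i=1: 91!=118
i=2: 96!=118
i=3: 26!=118
i=4: 42!=118
i=5: 68!=118
i=6: 61!=118
i=7: 34!=118
i=8: 16!=118

Not found, 9 comps


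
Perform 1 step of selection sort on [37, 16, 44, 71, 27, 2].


Initial: [37, 16, 44, 71, 27, 2]
Step 1: min=2 at 5
  Swap: [2, 16, 44, 71, 27, 37]

After 1 step: [2, 16, 44, 71, 27, 37]


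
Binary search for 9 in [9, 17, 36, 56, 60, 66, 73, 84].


Step 1: lo=0, hi=7, mid=3, val=56
Step 2: lo=0, hi=2, mid=1, val=17
Step 3: lo=0, hi=0, mid=0, val=9

Found at index 0


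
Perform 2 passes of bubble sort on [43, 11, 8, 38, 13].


Initial: [43, 11, 8, 38, 13]
Pass 1: [11, 8, 38, 13, 43] (4 swaps)
Pass 2: [8, 11, 13, 38, 43] (2 swaps)

After 2 passes: [8, 11, 13, 38, 43]


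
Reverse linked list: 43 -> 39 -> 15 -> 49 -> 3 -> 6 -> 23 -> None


Step 1: curr=43, set curr.next=prev(None) | reversed so far: 43
Step 2: curr=39, set curr.next=prev(43) | reversed so far: 39 -> 43
Step 3: curr=15, set curr.next=prev(39) | reversed so far: 15 -> 39 -> 43
Step 4: curr=49, set curr.next=prev(15) | reversed so far: 49 -> 15 -> 39 -> 43
Step 5: curr=3, set curr.next=prev(49) | reversed so far: 3 -> 49 -> 15 -> 39 -> 43
Step 6: curr=6, set curr.next=prev(3) | reversed so far: 6 -> 3 -> 49 -> 15 -> 39 -> 43
Step 7: curr=23, set curr.next=prev(6) | reversed so far: 23 -> 6 -> 3 -> 49 -> 15 -> 39 -> 43

23 -> 6 -> 3 -> 49 -> 15 -> 39 -> 43 -> None


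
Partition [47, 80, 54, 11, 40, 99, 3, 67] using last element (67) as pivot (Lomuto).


Pivot: 67
  47 <= 67: advance i (no swap)
  54 <= 67: swap -> [47, 54, 80, 11, 40, 99, 3, 67]
  11 <= 67: swap -> [47, 54, 11, 80, 40, 99, 3, 67]
  40 <= 67: swap -> [47, 54, 11, 40, 80, 99, 3, 67]
  3 <= 67: swap -> [47, 54, 11, 40, 3, 99, 80, 67]
Place pivot at 5: [47, 54, 11, 40, 3, 67, 80, 99]

Partitioned: [47, 54, 11, 40, 3, 67, 80, 99]


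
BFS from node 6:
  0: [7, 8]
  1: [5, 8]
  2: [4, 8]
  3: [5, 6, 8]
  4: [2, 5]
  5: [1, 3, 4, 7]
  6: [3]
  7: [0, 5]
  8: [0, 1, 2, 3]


Visit 6, enqueue [3]
Visit 3, enqueue [5, 8]
Visit 5, enqueue [1, 4, 7]
Visit 8, enqueue [0, 2]
Visit 1, enqueue []
Visit 4, enqueue []
Visit 7, enqueue []
Visit 0, enqueue []
Visit 2, enqueue []

BFS order: [6, 3, 5, 8, 1, 4, 7, 0, 2]


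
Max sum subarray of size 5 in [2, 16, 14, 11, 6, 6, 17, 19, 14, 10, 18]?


[0:5]: 49
[1:6]: 53
[2:7]: 54
[3:8]: 59
[4:9]: 62
[5:10]: 66
[6:11]: 78

Max: 78 at [6:11]


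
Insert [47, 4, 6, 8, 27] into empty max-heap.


Insert 47: [47]
Insert 4: [47, 4]
Insert 6: [47, 4, 6]
Insert 8: [47, 8, 6, 4]
Insert 27: [47, 27, 6, 4, 8]

Final heap: [47, 27, 6, 4, 8]


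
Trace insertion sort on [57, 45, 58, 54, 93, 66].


Initial: [57, 45, 58, 54, 93, 66]
Insert 45: [45, 57, 58, 54, 93, 66]
Insert 58: [45, 57, 58, 54, 93, 66]
Insert 54: [45, 54, 57, 58, 93, 66]
Insert 93: [45, 54, 57, 58, 93, 66]
Insert 66: [45, 54, 57, 58, 66, 93]

Sorted: [45, 54, 57, 58, 66, 93]


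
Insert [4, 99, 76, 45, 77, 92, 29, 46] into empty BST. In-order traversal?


Insert 4: root
Insert 99: R from 4
Insert 76: R from 4 -> L from 99
Insert 45: R from 4 -> L from 99 -> L from 76
Insert 77: R from 4 -> L from 99 -> R from 76
Insert 92: R from 4 -> L from 99 -> R from 76 -> R from 77
Insert 29: R from 4 -> L from 99 -> L from 76 -> L from 45
Insert 46: R from 4 -> L from 99 -> L from 76 -> R from 45

In-order: [4, 29, 45, 46, 76, 77, 92, 99]


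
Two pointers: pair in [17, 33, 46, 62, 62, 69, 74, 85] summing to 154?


lo=0(17)+hi=7(85)=102
lo=1(33)+hi=7(85)=118
lo=2(46)+hi=7(85)=131
lo=3(62)+hi=7(85)=147
lo=4(62)+hi=7(85)=147
lo=5(69)+hi=7(85)=154

Yes: 69+85=154


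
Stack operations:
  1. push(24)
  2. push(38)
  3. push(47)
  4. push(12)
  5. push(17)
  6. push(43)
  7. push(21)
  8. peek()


push(24) -> [24]
push(38) -> [24, 38]
push(47) -> [24, 38, 47]
push(12) -> [24, 38, 47, 12]
push(17) -> [24, 38, 47, 12, 17]
push(43) -> [24, 38, 47, 12, 17, 43]
push(21) -> [24, 38, 47, 12, 17, 43, 21]
peek()->21

Final stack: [24, 38, 47, 12, 17, 43, 21]


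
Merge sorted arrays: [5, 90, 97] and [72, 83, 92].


Take 5 from A
Take 72 from B
Take 83 from B
Take 90 from A
Take 92 from B

Merged: [5, 72, 83, 90, 92, 97]


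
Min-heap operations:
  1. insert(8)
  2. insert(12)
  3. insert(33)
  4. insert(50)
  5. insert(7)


insert(8) -> [8]
insert(12) -> [8, 12]
insert(33) -> [8, 12, 33]
insert(50) -> [8, 12, 33, 50]
insert(7) -> [7, 8, 33, 50, 12]

Final heap: [7, 8, 33, 50, 12]


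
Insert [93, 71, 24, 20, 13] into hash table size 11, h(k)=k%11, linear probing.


Insert 93: h=5 -> slot 5
Insert 71: h=5, 1 probes -> slot 6
Insert 24: h=2 -> slot 2
Insert 20: h=9 -> slot 9
Insert 13: h=2, 1 probes -> slot 3

Table: [None, None, 24, 13, None, 93, 71, None, None, 20, None]


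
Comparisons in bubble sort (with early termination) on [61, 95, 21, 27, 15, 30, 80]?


Algorithm: bubble sort (with early termination)
Input: [61, 95, 21, 27, 15, 30, 80]
Sorted: [15, 21, 27, 30, 61, 80, 95]

20


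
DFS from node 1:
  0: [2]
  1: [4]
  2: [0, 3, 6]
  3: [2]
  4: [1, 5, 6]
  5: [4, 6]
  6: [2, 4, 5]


Visit 1, push [4]
Visit 4, push [6, 5]
Visit 5, push [6]
Visit 6, push [2]
Visit 2, push [3, 0]
Visit 0, push []
Visit 3, push []

DFS order: [1, 4, 5, 6, 2, 0, 3]


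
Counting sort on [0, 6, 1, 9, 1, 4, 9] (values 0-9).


Input: [0, 6, 1, 9, 1, 4, 9]
Counts: [1, 2, 0, 0, 1, 0, 1, 0, 0, 2]

Sorted: [0, 1, 1, 4, 6, 9, 9]


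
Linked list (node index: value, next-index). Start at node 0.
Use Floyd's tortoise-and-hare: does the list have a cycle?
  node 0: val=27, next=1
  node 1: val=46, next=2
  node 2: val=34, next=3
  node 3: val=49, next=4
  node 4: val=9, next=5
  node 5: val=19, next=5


Floyd's tortoise (slow, +1) and hare (fast, +2):
  init: slow=0, fast=0
  step 1: slow=1, fast=2
  step 2: slow=2, fast=4
  step 3: slow=3, fast=5
  step 4: slow=4, fast=5
  step 5: slow=5, fast=5
  slow == fast at node 5: cycle detected

Cycle: yes


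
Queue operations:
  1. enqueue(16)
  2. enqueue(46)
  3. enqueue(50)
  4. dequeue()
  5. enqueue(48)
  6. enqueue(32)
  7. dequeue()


enqueue(16) -> [16]
enqueue(46) -> [16, 46]
enqueue(50) -> [16, 46, 50]
dequeue()->16, [46, 50]
enqueue(48) -> [46, 50, 48]
enqueue(32) -> [46, 50, 48, 32]
dequeue()->46, [50, 48, 32]

Final queue: [50, 48, 32]


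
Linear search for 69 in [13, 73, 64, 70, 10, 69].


i=0: 13!=69
i=1: 73!=69
i=2: 64!=69
i=3: 70!=69
i=4: 10!=69
i=5: 69==69 found!

Found at 5, 6 comps


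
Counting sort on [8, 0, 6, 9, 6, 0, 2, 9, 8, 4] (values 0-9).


Input: [8, 0, 6, 9, 6, 0, 2, 9, 8, 4]
Counts: [2, 0, 1, 0, 1, 0, 2, 0, 2, 2]

Sorted: [0, 0, 2, 4, 6, 6, 8, 8, 9, 9]


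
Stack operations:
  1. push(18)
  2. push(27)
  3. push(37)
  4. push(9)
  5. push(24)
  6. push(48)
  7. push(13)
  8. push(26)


push(18) -> [18]
push(27) -> [18, 27]
push(37) -> [18, 27, 37]
push(9) -> [18, 27, 37, 9]
push(24) -> [18, 27, 37, 9, 24]
push(48) -> [18, 27, 37, 9, 24, 48]
push(13) -> [18, 27, 37, 9, 24, 48, 13]
push(26) -> [18, 27, 37, 9, 24, 48, 13, 26]

Final stack: [18, 27, 37, 9, 24, 48, 13, 26]


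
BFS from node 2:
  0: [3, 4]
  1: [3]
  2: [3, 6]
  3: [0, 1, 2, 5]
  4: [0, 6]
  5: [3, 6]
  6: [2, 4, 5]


Visit 2, enqueue [3, 6]
Visit 3, enqueue [0, 1, 5]
Visit 6, enqueue [4]
Visit 0, enqueue []
Visit 1, enqueue []
Visit 5, enqueue []
Visit 4, enqueue []

BFS order: [2, 3, 6, 0, 1, 5, 4]


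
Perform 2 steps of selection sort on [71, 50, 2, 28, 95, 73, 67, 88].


Initial: [71, 50, 2, 28, 95, 73, 67, 88]
Step 1: min=2 at 2
  Swap: [2, 50, 71, 28, 95, 73, 67, 88]
Step 2: min=28 at 3
  Swap: [2, 28, 71, 50, 95, 73, 67, 88]

After 2 steps: [2, 28, 71, 50, 95, 73, 67, 88]


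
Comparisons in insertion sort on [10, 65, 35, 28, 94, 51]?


Algorithm: insertion sort
Input: [10, 65, 35, 28, 94, 51]
Sorted: [10, 28, 35, 51, 65, 94]

10


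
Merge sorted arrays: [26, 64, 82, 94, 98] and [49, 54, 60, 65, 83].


Take 26 from A
Take 49 from B
Take 54 from B
Take 60 from B
Take 64 from A
Take 65 from B
Take 82 from A
Take 83 from B

Merged: [26, 49, 54, 60, 64, 65, 82, 83, 94, 98]


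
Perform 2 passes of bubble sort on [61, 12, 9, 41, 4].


Initial: [61, 12, 9, 41, 4]
Pass 1: [12, 9, 41, 4, 61] (4 swaps)
Pass 2: [9, 12, 4, 41, 61] (2 swaps)

After 2 passes: [9, 12, 4, 41, 61]


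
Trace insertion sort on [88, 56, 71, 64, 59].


Initial: [88, 56, 71, 64, 59]
Insert 56: [56, 88, 71, 64, 59]
Insert 71: [56, 71, 88, 64, 59]
Insert 64: [56, 64, 71, 88, 59]
Insert 59: [56, 59, 64, 71, 88]

Sorted: [56, 59, 64, 71, 88]


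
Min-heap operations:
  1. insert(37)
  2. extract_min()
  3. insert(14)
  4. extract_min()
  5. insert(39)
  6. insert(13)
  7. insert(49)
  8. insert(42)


insert(37) -> [37]
extract_min()->37, []
insert(14) -> [14]
extract_min()->14, []
insert(39) -> [39]
insert(13) -> [13, 39]
insert(49) -> [13, 39, 49]
insert(42) -> [13, 39, 49, 42]

Final heap: [13, 39, 49, 42]


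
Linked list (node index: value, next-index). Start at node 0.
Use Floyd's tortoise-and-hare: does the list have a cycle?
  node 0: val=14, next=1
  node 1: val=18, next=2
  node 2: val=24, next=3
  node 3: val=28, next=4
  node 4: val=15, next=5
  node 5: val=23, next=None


Floyd's tortoise (slow, +1) and hare (fast, +2):
  init: slow=0, fast=0
  step 1: slow=1, fast=2
  step 2: slow=2, fast=4
  step 3: fast 4->5->None, no cycle

Cycle: no


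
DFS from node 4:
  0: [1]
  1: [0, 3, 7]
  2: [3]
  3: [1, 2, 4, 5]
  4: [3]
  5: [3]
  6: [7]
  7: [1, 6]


Visit 4, push [3]
Visit 3, push [5, 2, 1]
Visit 1, push [7, 0]
Visit 0, push []
Visit 7, push [6]
Visit 6, push []
Visit 2, push []
Visit 5, push []

DFS order: [4, 3, 1, 0, 7, 6, 2, 5]


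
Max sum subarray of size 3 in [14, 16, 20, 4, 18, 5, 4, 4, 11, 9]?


[0:3]: 50
[1:4]: 40
[2:5]: 42
[3:6]: 27
[4:7]: 27
[5:8]: 13
[6:9]: 19
[7:10]: 24

Max: 50 at [0:3]


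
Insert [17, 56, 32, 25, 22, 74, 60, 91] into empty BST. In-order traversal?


Insert 17: root
Insert 56: R from 17
Insert 32: R from 17 -> L from 56
Insert 25: R from 17 -> L from 56 -> L from 32
Insert 22: R from 17 -> L from 56 -> L from 32 -> L from 25
Insert 74: R from 17 -> R from 56
Insert 60: R from 17 -> R from 56 -> L from 74
Insert 91: R from 17 -> R from 56 -> R from 74

In-order: [17, 22, 25, 32, 56, 60, 74, 91]


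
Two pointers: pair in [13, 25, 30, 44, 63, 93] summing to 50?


lo=0(13)+hi=5(93)=106
lo=0(13)+hi=4(63)=76
lo=0(13)+hi=3(44)=57
lo=0(13)+hi=2(30)=43
lo=1(25)+hi=2(30)=55

No pair found


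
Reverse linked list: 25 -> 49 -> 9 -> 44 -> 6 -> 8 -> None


Step 1: curr=25, set curr.next=prev(None) | reversed so far: 25
Step 2: curr=49, set curr.next=prev(25) | reversed so far: 49 -> 25
Step 3: curr=9, set curr.next=prev(49) | reversed so far: 9 -> 49 -> 25
Step 4: curr=44, set curr.next=prev(9) | reversed so far: 44 -> 9 -> 49 -> 25
Step 5: curr=6, set curr.next=prev(44) | reversed so far: 6 -> 44 -> 9 -> 49 -> 25
Step 6: curr=8, set curr.next=prev(6) | reversed so far: 8 -> 6 -> 44 -> 9 -> 49 -> 25

8 -> 6 -> 44 -> 9 -> 49 -> 25 -> None


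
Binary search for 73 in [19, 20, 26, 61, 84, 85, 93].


Step 1: lo=0, hi=6, mid=3, val=61
Step 2: lo=4, hi=6, mid=5, val=85
Step 3: lo=4, hi=4, mid=4, val=84

Not found


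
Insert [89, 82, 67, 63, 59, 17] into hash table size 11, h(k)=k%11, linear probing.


Insert 89: h=1 -> slot 1
Insert 82: h=5 -> slot 5
Insert 67: h=1, 1 probes -> slot 2
Insert 63: h=8 -> slot 8
Insert 59: h=4 -> slot 4
Insert 17: h=6 -> slot 6

Table: [None, 89, 67, None, 59, 82, 17, None, 63, None, None]


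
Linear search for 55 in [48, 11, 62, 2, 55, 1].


i=0: 48!=55
i=1: 11!=55
i=2: 62!=55
i=3: 2!=55
i=4: 55==55 found!

Found at 4, 5 comps


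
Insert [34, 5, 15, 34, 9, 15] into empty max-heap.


Insert 34: [34]
Insert 5: [34, 5]
Insert 15: [34, 5, 15]
Insert 34: [34, 34, 15, 5]
Insert 9: [34, 34, 15, 5, 9]
Insert 15: [34, 34, 15, 5, 9, 15]

Final heap: [34, 34, 15, 5, 9, 15]


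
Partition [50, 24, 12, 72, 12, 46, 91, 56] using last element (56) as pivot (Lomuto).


Pivot: 56
  50 <= 56: advance i (no swap)
  24 <= 56: advance i (no swap)
  12 <= 56: advance i (no swap)
  12 <= 56: swap -> [50, 24, 12, 12, 72, 46, 91, 56]
  46 <= 56: swap -> [50, 24, 12, 12, 46, 72, 91, 56]
Place pivot at 5: [50, 24, 12, 12, 46, 56, 91, 72]

Partitioned: [50, 24, 12, 12, 46, 56, 91, 72]


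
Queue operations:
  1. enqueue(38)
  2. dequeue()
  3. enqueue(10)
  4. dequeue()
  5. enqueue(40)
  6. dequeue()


enqueue(38) -> [38]
dequeue()->38, []
enqueue(10) -> [10]
dequeue()->10, []
enqueue(40) -> [40]
dequeue()->40, []

Final queue: []


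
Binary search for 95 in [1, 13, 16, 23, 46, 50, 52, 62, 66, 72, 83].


Step 1: lo=0, hi=10, mid=5, val=50
Step 2: lo=6, hi=10, mid=8, val=66
Step 3: lo=9, hi=10, mid=9, val=72
Step 4: lo=10, hi=10, mid=10, val=83

Not found


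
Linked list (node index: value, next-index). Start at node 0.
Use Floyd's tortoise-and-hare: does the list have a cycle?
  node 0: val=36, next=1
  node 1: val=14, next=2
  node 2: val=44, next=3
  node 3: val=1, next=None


Floyd's tortoise (slow, +1) and hare (fast, +2):
  init: slow=0, fast=0
  step 1: slow=1, fast=2
  step 2: fast 2->3->None, no cycle

Cycle: no


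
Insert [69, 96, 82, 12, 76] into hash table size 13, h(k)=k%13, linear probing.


Insert 69: h=4 -> slot 4
Insert 96: h=5 -> slot 5
Insert 82: h=4, 2 probes -> slot 6
Insert 12: h=12 -> slot 12
Insert 76: h=11 -> slot 11

Table: [None, None, None, None, 69, 96, 82, None, None, None, None, 76, 12]


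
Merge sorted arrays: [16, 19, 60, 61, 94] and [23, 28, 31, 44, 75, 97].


Take 16 from A
Take 19 from A
Take 23 from B
Take 28 from B
Take 31 from B
Take 44 from B
Take 60 from A
Take 61 from A
Take 75 from B
Take 94 from A

Merged: [16, 19, 23, 28, 31, 44, 60, 61, 75, 94, 97]


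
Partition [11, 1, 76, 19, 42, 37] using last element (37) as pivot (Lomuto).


Pivot: 37
  11 <= 37: advance i (no swap)
  1 <= 37: advance i (no swap)
  19 <= 37: swap -> [11, 1, 19, 76, 42, 37]
Place pivot at 3: [11, 1, 19, 37, 42, 76]

Partitioned: [11, 1, 19, 37, 42, 76]


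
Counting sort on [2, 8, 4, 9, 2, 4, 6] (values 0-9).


Input: [2, 8, 4, 9, 2, 4, 6]
Counts: [0, 0, 2, 0, 2, 0, 1, 0, 1, 1]

Sorted: [2, 2, 4, 4, 6, 8, 9]


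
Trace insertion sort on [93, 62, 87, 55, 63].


Initial: [93, 62, 87, 55, 63]
Insert 62: [62, 93, 87, 55, 63]
Insert 87: [62, 87, 93, 55, 63]
Insert 55: [55, 62, 87, 93, 63]
Insert 63: [55, 62, 63, 87, 93]

Sorted: [55, 62, 63, 87, 93]


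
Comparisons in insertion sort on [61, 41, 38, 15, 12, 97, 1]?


Algorithm: insertion sort
Input: [61, 41, 38, 15, 12, 97, 1]
Sorted: [1, 12, 15, 38, 41, 61, 97]

17


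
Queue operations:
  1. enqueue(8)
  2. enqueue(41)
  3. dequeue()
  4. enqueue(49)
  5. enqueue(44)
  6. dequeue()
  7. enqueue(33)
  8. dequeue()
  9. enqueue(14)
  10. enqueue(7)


enqueue(8) -> [8]
enqueue(41) -> [8, 41]
dequeue()->8, [41]
enqueue(49) -> [41, 49]
enqueue(44) -> [41, 49, 44]
dequeue()->41, [49, 44]
enqueue(33) -> [49, 44, 33]
dequeue()->49, [44, 33]
enqueue(14) -> [44, 33, 14]
enqueue(7) -> [44, 33, 14, 7]

Final queue: [44, 33, 14, 7]


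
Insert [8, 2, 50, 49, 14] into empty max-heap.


Insert 8: [8]
Insert 2: [8, 2]
Insert 50: [50, 2, 8]
Insert 49: [50, 49, 8, 2]
Insert 14: [50, 49, 8, 2, 14]

Final heap: [50, 49, 8, 2, 14]


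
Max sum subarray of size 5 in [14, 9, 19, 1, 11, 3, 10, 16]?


[0:5]: 54
[1:6]: 43
[2:7]: 44
[3:8]: 41

Max: 54 at [0:5]


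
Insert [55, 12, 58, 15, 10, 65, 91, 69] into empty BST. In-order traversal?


Insert 55: root
Insert 12: L from 55
Insert 58: R from 55
Insert 15: L from 55 -> R from 12
Insert 10: L from 55 -> L from 12
Insert 65: R from 55 -> R from 58
Insert 91: R from 55 -> R from 58 -> R from 65
Insert 69: R from 55 -> R from 58 -> R from 65 -> L from 91

In-order: [10, 12, 15, 55, 58, 65, 69, 91]


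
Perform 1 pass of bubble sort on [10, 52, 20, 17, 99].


Initial: [10, 52, 20, 17, 99]
Pass 1: [10, 20, 17, 52, 99] (2 swaps)

After 1 pass: [10, 20, 17, 52, 99]


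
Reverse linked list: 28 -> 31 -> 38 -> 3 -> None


Step 1: curr=28, set curr.next=prev(None) | reversed so far: 28
Step 2: curr=31, set curr.next=prev(28) | reversed so far: 31 -> 28
Step 3: curr=38, set curr.next=prev(31) | reversed so far: 38 -> 31 -> 28
Step 4: curr=3, set curr.next=prev(38) | reversed so far: 3 -> 38 -> 31 -> 28

3 -> 38 -> 31 -> 28 -> None


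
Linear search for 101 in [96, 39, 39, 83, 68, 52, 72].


i=0: 96!=101
i=1: 39!=101
i=2: 39!=101
i=3: 83!=101
i=4: 68!=101
i=5: 52!=101
i=6: 72!=101

Not found, 7 comps


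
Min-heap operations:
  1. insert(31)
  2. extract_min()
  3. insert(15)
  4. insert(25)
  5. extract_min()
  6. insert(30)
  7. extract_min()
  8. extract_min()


insert(31) -> [31]
extract_min()->31, []
insert(15) -> [15]
insert(25) -> [15, 25]
extract_min()->15, [25]
insert(30) -> [25, 30]
extract_min()->25, [30]
extract_min()->30, []

Final heap: []


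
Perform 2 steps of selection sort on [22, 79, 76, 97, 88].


Initial: [22, 79, 76, 97, 88]
Step 1: min=22 at 0
  Swap: [22, 79, 76, 97, 88]
Step 2: min=76 at 2
  Swap: [22, 76, 79, 97, 88]

After 2 steps: [22, 76, 79, 97, 88]


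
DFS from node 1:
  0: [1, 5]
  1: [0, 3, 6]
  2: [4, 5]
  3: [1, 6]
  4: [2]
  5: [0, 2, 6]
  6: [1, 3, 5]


Visit 1, push [6, 3, 0]
Visit 0, push [5]
Visit 5, push [6, 2]
Visit 2, push [4]
Visit 4, push []
Visit 6, push [3]
Visit 3, push []

DFS order: [1, 0, 5, 2, 4, 6, 3]


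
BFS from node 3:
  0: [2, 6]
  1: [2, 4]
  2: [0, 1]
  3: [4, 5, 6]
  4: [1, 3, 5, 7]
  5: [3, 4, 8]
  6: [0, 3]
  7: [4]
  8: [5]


Visit 3, enqueue [4, 5, 6]
Visit 4, enqueue [1, 7]
Visit 5, enqueue [8]
Visit 6, enqueue [0]
Visit 1, enqueue [2]
Visit 7, enqueue []
Visit 8, enqueue []
Visit 0, enqueue []
Visit 2, enqueue []

BFS order: [3, 4, 5, 6, 1, 7, 8, 0, 2]


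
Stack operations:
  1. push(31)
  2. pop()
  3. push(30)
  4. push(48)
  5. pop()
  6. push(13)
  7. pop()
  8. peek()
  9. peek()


push(31) -> [31]
pop()->31, []
push(30) -> [30]
push(48) -> [30, 48]
pop()->48, [30]
push(13) -> [30, 13]
pop()->13, [30]
peek()->30
peek()->30

Final stack: [30]


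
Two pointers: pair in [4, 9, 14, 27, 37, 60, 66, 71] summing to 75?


lo=0(4)+hi=7(71)=75

Yes: 4+71=75


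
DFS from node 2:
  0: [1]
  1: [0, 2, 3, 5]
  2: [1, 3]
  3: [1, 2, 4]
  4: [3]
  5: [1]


Visit 2, push [3, 1]
Visit 1, push [5, 3, 0]
Visit 0, push []
Visit 3, push [4]
Visit 4, push []
Visit 5, push []

DFS order: [2, 1, 0, 3, 4, 5]
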